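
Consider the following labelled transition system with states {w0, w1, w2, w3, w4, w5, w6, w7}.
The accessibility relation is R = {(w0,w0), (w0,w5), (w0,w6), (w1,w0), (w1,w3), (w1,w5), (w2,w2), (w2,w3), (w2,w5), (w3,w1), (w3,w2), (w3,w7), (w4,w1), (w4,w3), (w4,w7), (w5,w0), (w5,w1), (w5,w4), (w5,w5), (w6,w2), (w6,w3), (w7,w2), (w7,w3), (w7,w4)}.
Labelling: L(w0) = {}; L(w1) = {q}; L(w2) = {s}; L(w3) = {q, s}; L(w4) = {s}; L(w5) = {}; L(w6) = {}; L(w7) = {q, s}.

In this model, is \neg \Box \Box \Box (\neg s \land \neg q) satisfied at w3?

At w3: \Box \Box \Box (\neg s \land \neg q) is false, so \neg \Box \Box \Box (\neg s \land \neg q) is true.
  At w3: \Box \Box \Box (\neg s \land \neg q) requires \Box \Box (\neg s \land \neg q) at every successor {w1, w2, w7}.
    \Box \Box (\neg s \land \neg q) fails at w1, so \Box \Box \Box (\neg s \land \neg q) is false at w3.
      At w1: \Box \Box (\neg s \land \neg q) requires \Box (\neg s \land \neg q) at every successor {w0, w3, w5}.
        \Box (\neg s \land \neg q) fails at w3, so \Box \Box (\neg s \land \neg q) is false at w1.

Yes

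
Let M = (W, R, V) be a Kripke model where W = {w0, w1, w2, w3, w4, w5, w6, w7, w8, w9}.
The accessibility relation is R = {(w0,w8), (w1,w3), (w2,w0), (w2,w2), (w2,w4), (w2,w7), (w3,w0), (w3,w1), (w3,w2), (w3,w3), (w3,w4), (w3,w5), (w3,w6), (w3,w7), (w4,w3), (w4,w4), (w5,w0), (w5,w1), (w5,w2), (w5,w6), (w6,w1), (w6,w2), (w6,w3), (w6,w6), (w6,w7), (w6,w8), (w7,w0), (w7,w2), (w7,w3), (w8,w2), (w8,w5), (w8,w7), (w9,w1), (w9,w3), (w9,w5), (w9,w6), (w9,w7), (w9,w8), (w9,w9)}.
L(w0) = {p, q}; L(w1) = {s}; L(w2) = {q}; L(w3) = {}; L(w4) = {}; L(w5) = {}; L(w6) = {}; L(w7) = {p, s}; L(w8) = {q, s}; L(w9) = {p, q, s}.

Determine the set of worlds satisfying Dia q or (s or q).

Let φ = Dia q or (s or q). Evaluate φ at each world:
  w0 (successors {w8}): φ is true.
  w1 (successors {w3}): φ is true.
  w2 (successors {w0, w2, w4, w7}): φ is true.
  w3 (successors {w0, w1, w2, w3, w4, w5, w6, w7}): φ is true.
  w4 (successors {w3, w4}): φ is false.
  w5 (successors {w0, w1, w2, w6}): φ is true.
  w6 (successors {w1, w2, w3, w6, w7, w8}): φ is true.
  w7 (successors {w0, w2, w3}): φ is true.
  w8 (successors {w2, w5, w7}): φ is true.
  w9 (successors {w1, w3, w5, w6, w7, w8, w9}): φ is true.
For instance, at w8:
  At w8: Dia q is true, s or q is true, so Dia q or (s or q) is true.
    At w8: Dia q requires q at some successor in {w2, w5, w7}.
      q holds at w2, so Dia q is true at w8.
Satisfying worlds: {w0, w1, w2, w3, w5, w6, w7, w8, w9}

w0, w1, w2, w3, w5, w6, w7, w8, w9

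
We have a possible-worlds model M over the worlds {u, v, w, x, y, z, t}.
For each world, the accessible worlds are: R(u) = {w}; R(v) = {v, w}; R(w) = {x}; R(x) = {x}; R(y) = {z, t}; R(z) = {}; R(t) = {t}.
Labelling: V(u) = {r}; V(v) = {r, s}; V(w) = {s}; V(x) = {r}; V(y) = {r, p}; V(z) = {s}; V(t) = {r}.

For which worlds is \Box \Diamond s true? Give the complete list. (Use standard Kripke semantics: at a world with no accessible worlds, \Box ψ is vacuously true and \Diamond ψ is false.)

Let φ = \Box \Diamond s. Evaluate φ at each world:
  u (successors {w}): φ is false.
  v (successors {v, w}): φ is false.
  w (successors {x}): φ is false.
  x (successors {x}): φ is false.
  y (successors {z, t}): φ is false.
  z (successors ∅): φ is true.
  t (successors {t}): φ is false.
For instance, at v:
  At v: \Box \Diamond s requires \Diamond s at every successor {v, w}.
    \Diamond s fails at w, so \Box \Diamond s is false at v.
      At w: \Diamond s requires s at some successor in {x}.
        At x: s is false.
      So \Diamond s is false at w.
Satisfying worlds: {z}

z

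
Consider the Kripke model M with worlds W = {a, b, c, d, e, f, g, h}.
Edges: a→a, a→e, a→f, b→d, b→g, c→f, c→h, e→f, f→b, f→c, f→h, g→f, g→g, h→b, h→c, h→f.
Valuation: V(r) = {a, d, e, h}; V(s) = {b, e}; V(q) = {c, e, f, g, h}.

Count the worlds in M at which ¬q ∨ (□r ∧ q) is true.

Let φ = ¬q ∨ (□r ∧ q). Evaluate φ at each world:
  a (successors {a, e, f}): φ is true.
  b (successors {d, g}): φ is true.
  c (successors {f, h}): φ is false.
  d (successors ∅): φ is true.
  e (successors {f}): φ is false.
  f (successors {b, c, h}): φ is false.
  g (successors {f, g}): φ is false.
  h (successors {b, c, f}): φ is false.
For instance, at f:
  At f: ¬q is false, □r ∧ q is false, so ¬q ∨ (□r ∧ q) is false.
    At f: □r is false, q is true, so □r ∧ q is false.
      At f: □r requires r at every successor {b, c, h}.
        r fails at b, so □r is false at f.
Satisfying worlds: {a, b, d}

3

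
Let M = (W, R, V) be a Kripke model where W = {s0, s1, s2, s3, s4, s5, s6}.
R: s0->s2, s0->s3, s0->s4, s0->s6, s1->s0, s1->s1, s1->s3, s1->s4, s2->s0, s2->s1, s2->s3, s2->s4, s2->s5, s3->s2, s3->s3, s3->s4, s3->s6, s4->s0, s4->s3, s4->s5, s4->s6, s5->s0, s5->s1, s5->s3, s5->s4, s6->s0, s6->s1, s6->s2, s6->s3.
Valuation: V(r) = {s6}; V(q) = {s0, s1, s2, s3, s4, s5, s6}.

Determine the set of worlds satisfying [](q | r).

s0, s1, s2, s3, s4, s5, s6

Let φ = [](q | r). Evaluate φ at each world:
  s0 (successors {s2, s3, s4, s6}): φ is true.
  s1 (successors {s0, s1, s3, s4}): φ is true.
  s2 (successors {s0, s1, s3, s4, s5}): φ is true.
  s3 (successors {s2, s3, s4, s6}): φ is true.
  s4 (successors {s0, s3, s5, s6}): φ is true.
  s5 (successors {s0, s1, s3, s4}): φ is true.
  s6 (successors {s0, s1, s2, s3}): φ is true.
For instance, at s3:
  At s3: [](q | r) requires q | r at every successor {s2, s3, s4, s6}.
    At s2: q | r is true.
    At s3: q | r is true.
    At s4: q | r is true.
    At s6: q | r is true.
  So [](q | r) is true at s3.
Satisfying worlds: {s0, s1, s2, s3, s4, s5, s6}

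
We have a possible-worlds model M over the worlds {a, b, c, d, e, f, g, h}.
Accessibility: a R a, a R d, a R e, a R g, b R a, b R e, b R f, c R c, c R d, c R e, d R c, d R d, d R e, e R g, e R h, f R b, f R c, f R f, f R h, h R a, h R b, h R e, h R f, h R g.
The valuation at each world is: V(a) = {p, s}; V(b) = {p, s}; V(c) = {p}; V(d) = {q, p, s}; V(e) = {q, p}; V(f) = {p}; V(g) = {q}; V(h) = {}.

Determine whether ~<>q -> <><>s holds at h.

Yes

At h: ~<>q is false, <><>s is true, so ~<>q -> <><>s is true.
  At h: <>q is true, so ~<>q is false.
    At h: <>q requires q at some successor in {a, b, e, f, g}.
      q holds at e, so <>q is true at h.
  At h: <><>s requires <>s at some successor in {a, b, e, f, g}.
    <>s holds at a, so <><>s is true at h.
      At a: <>s requires s at some successor in {a, d, e, g}.
        s holds at a, so <>s is true at a.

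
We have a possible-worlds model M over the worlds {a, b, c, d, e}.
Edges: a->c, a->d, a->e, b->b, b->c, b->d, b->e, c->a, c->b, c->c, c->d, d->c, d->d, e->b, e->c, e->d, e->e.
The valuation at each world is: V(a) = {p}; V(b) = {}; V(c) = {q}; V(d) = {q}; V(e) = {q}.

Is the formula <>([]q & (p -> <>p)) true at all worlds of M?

Recall that []ψ holds at a world iff ψ holds at every accessible world, and <>ψ holds iff ψ holds at some accessible world.
Let φ = <>([]q & (p -> <>p)). Evaluate φ at each world:
  a (successors {c, d, e}): φ is true.
  b (successors {b, c, d, e}): φ is true.
  c (successors {a, b, c, d}): φ is true.
  d (successors {c, d}): φ is true.
  e (successors {b, c, d, e}): φ is true.
For instance, at b:
  At b: <>([]q & (p -> <>p)) requires []q & (p -> <>p) at some successor in {b, c, d, e}.
    []q & (p -> <>p) holds at d, so <>([]q & (p -> <>p)) is true at b.
      At d: []q is true, p -> <>p is true, so []q & (p -> <>p) is true.

Yes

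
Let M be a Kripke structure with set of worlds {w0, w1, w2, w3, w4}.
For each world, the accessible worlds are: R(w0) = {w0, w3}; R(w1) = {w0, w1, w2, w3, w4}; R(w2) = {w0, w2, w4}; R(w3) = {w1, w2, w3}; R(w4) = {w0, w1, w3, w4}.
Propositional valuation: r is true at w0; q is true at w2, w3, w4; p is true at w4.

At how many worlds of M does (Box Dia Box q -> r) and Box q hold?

0

Let φ = (Box Dia Box q -> r) and Box q. Evaluate φ at each world:
  w0 (successors {w0, w3}): φ is false.
  w1 (successors {w0, w1, w2, w3, w4}): φ is false.
  w2 (successors {w0, w2, w4}): φ is false.
  w3 (successors {w1, w2, w3}): φ is false.
  w4 (successors {w0, w1, w3, w4}): φ is false.
For instance, at w4:
  At w4: Box Dia Box q -> r is true, Box q is false, so (Box Dia Box q -> r) and Box q is false.
    At w4: Box Dia Box q is false, r is false, so Box Dia Box q -> r is true.
      At w4: Box Dia Box q requires Dia Box q at every successor {w0, w1, w3, w4}.
        Dia Box q fails at w0, so Box Dia Box q is false at w4.
    At w4: Box q requires q at every successor {w0, w1, w3, w4}.
      q fails at w0, so Box q is false at w4.
Satisfying worlds: none.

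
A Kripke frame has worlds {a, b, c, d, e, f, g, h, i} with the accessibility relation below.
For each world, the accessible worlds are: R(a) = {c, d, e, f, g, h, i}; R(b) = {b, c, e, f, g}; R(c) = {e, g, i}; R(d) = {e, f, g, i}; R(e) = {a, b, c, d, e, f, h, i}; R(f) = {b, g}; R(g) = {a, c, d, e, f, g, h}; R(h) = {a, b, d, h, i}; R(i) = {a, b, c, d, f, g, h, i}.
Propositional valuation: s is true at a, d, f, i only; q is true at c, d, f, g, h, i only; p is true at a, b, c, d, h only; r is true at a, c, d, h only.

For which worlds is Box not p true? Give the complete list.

c, d

Let φ = Box not p. Evaluate φ at each world:
  a (successors {c, d, e, f, g, h, i}): φ is false.
  b (successors {b, c, e, f, g}): φ is false.
  c (successors {e, g, i}): φ is true.
  d (successors {e, f, g, i}): φ is true.
  e (successors {a, b, c, d, e, f, h, i}): φ is false.
  f (successors {b, g}): φ is false.
  g (successors {a, c, d, e, f, g, h}): φ is false.
  h (successors {a, b, d, h, i}): φ is false.
  i (successors {a, b, c, d, f, g, h, i}): φ is false.
For instance, at g:
  At g: Box not p requires not p at every successor {a, c, d, e, f, g, h}.
    not p fails at a, so Box not p is false at g.
Satisfying worlds: {c, d}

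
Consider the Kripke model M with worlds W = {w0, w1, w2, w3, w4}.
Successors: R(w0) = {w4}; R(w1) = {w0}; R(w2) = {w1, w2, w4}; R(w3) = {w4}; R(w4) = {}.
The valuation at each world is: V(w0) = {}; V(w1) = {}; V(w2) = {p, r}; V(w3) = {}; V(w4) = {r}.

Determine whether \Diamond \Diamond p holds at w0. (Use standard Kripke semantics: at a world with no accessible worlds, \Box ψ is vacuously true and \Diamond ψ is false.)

At w0: \Diamond \Diamond p requires \Diamond p at some successor in {w4}.
  At w4: \Diamond p is false.
So \Diamond \Diamond p is false at w0.

No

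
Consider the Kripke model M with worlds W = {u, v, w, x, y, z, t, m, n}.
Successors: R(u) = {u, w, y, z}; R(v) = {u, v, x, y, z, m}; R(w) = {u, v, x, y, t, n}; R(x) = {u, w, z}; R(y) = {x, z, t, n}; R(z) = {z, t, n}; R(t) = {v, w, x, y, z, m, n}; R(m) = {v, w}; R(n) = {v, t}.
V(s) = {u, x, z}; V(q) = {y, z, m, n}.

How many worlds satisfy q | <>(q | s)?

Let φ = q | <>(q | s). Evaluate φ at each world:
  u (successors {u, w, y, z}): φ is true.
  v (successors {u, v, x, y, z, m}): φ is true.
  w (successors {u, v, x, y, t, n}): φ is true.
  x (successors {u, w, z}): φ is true.
  y (successors {x, z, t, n}): φ is true.
  z (successors {z, t, n}): φ is true.
  t (successors {v, w, x, y, z, m, n}): φ is true.
  m (successors {v, w}): φ is true.
  n (successors {v, t}): φ is true.
For instance, at w:
  At w: q is false, <>(q | s) is true, so q | <>(q | s) is true.
    At w: <>(q | s) requires q | s at some successor in {u, v, x, y, t, n}.
      q | s holds at u, so <>(q | s) is true at w.
Satisfying worlds: {u, v, w, x, y, z, t, m, n}

9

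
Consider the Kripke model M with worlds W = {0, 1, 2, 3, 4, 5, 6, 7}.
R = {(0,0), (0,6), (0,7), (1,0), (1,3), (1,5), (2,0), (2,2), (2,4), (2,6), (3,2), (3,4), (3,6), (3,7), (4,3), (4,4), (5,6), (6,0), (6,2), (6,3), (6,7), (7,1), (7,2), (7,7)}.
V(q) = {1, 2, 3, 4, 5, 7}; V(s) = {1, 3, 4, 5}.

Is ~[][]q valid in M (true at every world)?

Let φ = ~[][]q. Evaluate φ at each world:
  0 (successors {0, 6, 7}): φ is true.
  1 (successors {0, 3, 5}): φ is true.
  2 (successors {0, 2, 4, 6}): φ is true.
  3 (successors {2, 4, 6, 7}): φ is true.
  4 (successors {3, 4}): φ is true.
  5 (successors {6}): φ is true.
  6 (successors {0, 2, 3, 7}): φ is true.
  7 (successors {1, 2, 7}): φ is true.
For instance, at 5:
  At 5: [][]q is false, so ~[][]q is true.
    At 5: [][]q requires []q at every successor {6}.
      []q fails at 6, so [][]q is false at 5.

Yes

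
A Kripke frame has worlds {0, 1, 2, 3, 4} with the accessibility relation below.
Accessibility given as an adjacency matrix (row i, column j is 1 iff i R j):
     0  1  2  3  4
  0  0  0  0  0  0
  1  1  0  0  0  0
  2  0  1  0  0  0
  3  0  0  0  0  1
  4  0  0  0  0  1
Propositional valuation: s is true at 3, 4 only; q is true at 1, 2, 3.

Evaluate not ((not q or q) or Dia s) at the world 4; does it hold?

At 4: (not q or q) or Dia s is true, so not ((not q or q) or Dia s) is false.
  At 4: not q or q is true, Dia s is true, so (not q or q) or Dia s is true.
    At 4: Dia s requires s at some successor in {4}.
      s holds at 4, so Dia s is true at 4.

No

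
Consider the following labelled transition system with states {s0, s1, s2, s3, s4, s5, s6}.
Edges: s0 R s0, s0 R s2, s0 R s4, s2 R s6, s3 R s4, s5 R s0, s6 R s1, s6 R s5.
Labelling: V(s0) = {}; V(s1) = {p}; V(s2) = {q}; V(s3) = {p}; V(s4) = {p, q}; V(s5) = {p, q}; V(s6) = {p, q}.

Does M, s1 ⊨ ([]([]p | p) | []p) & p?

Yes

Recall that []ψ holds at a world iff ψ holds at every accessible world, and <>ψ holds iff ψ holds at some accessible world.
At s1: []([]p | p) | []p is true, p is true, so ([]([]p | p) | []p) & p is true.
  At s1: []([]p | p) is true, []p is true, so []([]p | p) | []p is true.
    At s1: no accessible worlds, so []([]p | p) holds vacuously.
    At s1: no accessible worlds, so []p holds vacuously.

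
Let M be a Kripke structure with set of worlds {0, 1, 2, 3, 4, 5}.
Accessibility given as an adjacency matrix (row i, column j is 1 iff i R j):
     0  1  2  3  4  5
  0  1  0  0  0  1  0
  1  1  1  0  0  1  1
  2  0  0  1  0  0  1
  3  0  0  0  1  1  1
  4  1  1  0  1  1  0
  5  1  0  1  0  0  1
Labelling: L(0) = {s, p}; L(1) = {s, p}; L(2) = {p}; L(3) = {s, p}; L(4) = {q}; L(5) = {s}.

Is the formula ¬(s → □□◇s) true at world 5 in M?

No

Recall that □ψ holds at a world iff ψ holds at every accessible world, and ◇ψ holds iff ψ holds at some accessible world.
At 5: s → □□◇s is true, so ¬(s → □□◇s) is false.
  At 5: s is true, □□◇s is true, so s → □□◇s is true.
    At 5: □□◇s requires □◇s at every successor {0, 2, 5}.
      At 0: □◇s is true.
      At 2: □◇s is true.
      At 5: □◇s is true.
    So □□◇s is true at 5.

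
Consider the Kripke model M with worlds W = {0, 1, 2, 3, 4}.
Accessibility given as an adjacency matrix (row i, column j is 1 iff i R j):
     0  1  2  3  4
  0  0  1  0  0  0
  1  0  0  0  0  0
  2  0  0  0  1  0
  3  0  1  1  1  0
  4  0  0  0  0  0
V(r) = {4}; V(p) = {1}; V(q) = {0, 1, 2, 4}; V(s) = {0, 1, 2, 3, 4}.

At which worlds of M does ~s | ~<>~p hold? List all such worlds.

Recall that <>ψ holds at a world iff ψ holds at some accessible world.
Let φ = ~s | ~<>~p. Evaluate φ at each world:
  0 (successors {1}): φ is true.
  1 (successors ∅): φ is true.
  2 (successors {3}): φ is false.
  3 (successors {1, 2, 3}): φ is false.
  4 (successors ∅): φ is true.
For instance, at 0:
  At 0: ~s is false, ~<>~p is true, so ~s | ~<>~p is true.
    At 0: <>~p is false, so ~<>~p is true.
      At 0: <>~p requires ~p at some successor in {1}.
        At 1: ~p is false.
      So <>~p is false at 0.
Satisfying worlds: {0, 1, 4}

0, 1, 4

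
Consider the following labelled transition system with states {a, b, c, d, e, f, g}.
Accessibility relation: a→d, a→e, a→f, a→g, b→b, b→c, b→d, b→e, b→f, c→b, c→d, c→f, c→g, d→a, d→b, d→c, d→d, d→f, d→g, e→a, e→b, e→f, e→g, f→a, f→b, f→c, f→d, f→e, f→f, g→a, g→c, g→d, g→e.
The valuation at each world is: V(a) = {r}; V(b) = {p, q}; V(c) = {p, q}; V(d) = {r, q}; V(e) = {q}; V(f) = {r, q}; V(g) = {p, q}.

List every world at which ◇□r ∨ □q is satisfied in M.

Let φ = ◇□r ∨ □q. Evaluate φ at each world:
  a (successors {d, e, f, g}): φ is true.
  b (successors {b, c, d, e, f}): φ is true.
  c (successors {b, d, f, g}): φ is true.
  d (successors {a, b, c, d, f, g}): φ is false.
  e (successors {a, b, f, g}): φ is false.
  f (successors {a, b, c, d, e, f}): φ is false.
  g (successors {a, c, d, e}): φ is false.
For instance, at d:
  At d: ◇□r is false, □q is false, so ◇□r ∨ □q is false.
    At d: ◇□r requires □r at some successor in {a, b, c, d, f, g}.
      At a: □r is false.
      At b: □r is false.
      At c: □r is false.
      At d: □r is false.
      At f: □r is false.
      At g: □r is false.
    So ◇□r is false at d.
    At d: □q requires q at every successor {a, b, c, d, f, g}.
      q fails at a, so □q is false at d.
Satisfying worlds: {a, b, c}

a, b, c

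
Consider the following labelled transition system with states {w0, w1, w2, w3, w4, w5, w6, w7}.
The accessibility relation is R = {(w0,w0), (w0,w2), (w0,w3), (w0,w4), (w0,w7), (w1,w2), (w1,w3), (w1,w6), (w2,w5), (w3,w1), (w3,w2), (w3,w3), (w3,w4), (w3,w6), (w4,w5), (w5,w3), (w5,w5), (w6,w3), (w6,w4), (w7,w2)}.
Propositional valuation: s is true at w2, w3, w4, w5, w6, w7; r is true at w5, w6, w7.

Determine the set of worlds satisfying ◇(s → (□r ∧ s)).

Let φ = ◇(s → (□r ∧ s)). Evaluate φ at each world:
  w0 (successors {w0, w2, w3, w4, w7}): φ is true.
  w1 (successors {w2, w3, w6}): φ is true.
  w2 (successors {w5}): φ is false.
  w3 (successors {w1, w2, w3, w4, w6}): φ is true.
  w4 (successors {w5}): φ is false.
  w5 (successors {w3, w5}): φ is false.
  w6 (successors {w3, w4}): φ is true.
  w7 (successors {w2}): φ is true.
For instance, at w0:
  At w0: ◇(s → (□r ∧ s)) requires s → (□r ∧ s) at some successor in {w0, w2, w3, w4, w7}.
    s → (□r ∧ s) holds at w0, so ◇(s → (□r ∧ s)) is true at w0.
      At w0: s is false, □r ∧ s is false, so s → (□r ∧ s) is true.
Satisfying worlds: {w0, w1, w3, w6, w7}

w0, w1, w3, w6, w7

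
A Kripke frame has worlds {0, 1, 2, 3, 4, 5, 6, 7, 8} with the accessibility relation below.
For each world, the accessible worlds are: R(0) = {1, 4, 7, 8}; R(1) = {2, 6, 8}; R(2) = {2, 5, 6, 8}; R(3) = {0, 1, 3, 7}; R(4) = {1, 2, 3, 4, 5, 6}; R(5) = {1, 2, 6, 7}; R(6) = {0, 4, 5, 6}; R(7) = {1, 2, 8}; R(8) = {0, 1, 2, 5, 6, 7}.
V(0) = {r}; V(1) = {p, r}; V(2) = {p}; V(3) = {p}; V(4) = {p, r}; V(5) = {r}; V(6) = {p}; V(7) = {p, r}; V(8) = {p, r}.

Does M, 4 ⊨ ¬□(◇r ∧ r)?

Yes

Recall that □ψ holds at a world iff ψ holds at every accessible world, and ◇ψ holds iff ψ holds at some accessible world.
At 4: □(◇r ∧ r) is false, so ¬□(◇r ∧ r) is true.
  At 4: □(◇r ∧ r) requires ◇r ∧ r at every successor {1, 2, 3, 4, 5, 6}.
    ◇r ∧ r fails at 2, so □(◇r ∧ r) is false at 4.
      At 2: ◇r is true, r is false, so ◇r ∧ r is false.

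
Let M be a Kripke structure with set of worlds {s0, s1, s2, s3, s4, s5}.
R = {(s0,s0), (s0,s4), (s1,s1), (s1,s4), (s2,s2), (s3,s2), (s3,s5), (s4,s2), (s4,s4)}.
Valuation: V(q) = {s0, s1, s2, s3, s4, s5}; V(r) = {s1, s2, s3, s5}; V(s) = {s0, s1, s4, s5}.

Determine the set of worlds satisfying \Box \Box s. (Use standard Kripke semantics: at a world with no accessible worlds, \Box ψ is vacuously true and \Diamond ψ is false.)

s5

Recall that \Box ψ holds at a world iff ψ holds at every accessible world, and \Diamond ψ holds iff ψ holds at some accessible world.
Let φ = \Box \Box s. Evaluate φ at each world:
  s0 (successors {s0, s4}): φ is false.
  s1 (successors {s1, s4}): φ is false.
  s2 (successors {s2}): φ is false.
  s3 (successors {s2, s5}): φ is false.
  s4 (successors {s2, s4}): φ is false.
  s5 (successors ∅): φ is true.
For instance, at s3:
  At s3: \Box \Box s requires \Box s at every successor {s2, s5}.
    \Box s fails at s2, so \Box \Box s is false at s3.
      At s2: \Box s requires s at every successor {s2}.
        s fails at s2, so \Box s is false at s2.
Satisfying worlds: {s5}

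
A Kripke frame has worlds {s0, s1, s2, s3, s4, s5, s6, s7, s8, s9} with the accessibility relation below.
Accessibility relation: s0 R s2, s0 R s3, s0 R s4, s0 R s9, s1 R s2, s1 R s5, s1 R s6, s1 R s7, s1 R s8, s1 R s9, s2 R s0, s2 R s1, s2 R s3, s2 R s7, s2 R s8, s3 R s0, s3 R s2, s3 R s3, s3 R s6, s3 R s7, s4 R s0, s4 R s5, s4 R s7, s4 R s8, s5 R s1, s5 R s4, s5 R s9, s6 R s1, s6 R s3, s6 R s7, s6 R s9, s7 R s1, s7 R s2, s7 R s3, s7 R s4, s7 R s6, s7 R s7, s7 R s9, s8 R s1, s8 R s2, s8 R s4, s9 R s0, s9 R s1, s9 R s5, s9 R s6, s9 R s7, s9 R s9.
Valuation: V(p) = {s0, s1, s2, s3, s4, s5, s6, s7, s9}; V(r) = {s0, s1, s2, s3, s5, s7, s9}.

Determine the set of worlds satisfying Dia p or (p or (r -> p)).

s0, s1, s2, s3, s4, s5, s6, s7, s8, s9

Let φ = Dia p or (p or (r -> p)). Evaluate φ at each world:
  s0 (successors {s2, s3, s4, s9}): φ is true.
  s1 (successors {s2, s5, s6, s7, s8, s9}): φ is true.
  s2 (successors {s0, s1, s3, s7, s8}): φ is true.
  s3 (successors {s0, s2, s3, s6, s7}): φ is true.
  s4 (successors {s0, s5, s7, s8}): φ is true.
  s5 (successors {s1, s4, s9}): φ is true.
  s6 (successors {s1, s3, s7, s9}): φ is true.
  s7 (successors {s1, s2, s3, s4, s6, s7, s9}): φ is true.
  s8 (successors {s1, s2, s4}): φ is true.
  s9 (successors {s0, s1, s5, s6, s7, s9}): φ is true.
For instance, at s2:
  At s2: Dia p is true, p or (r -> p) is true, so Dia p or (p or (r -> p)) is true.
    At s2: Dia p requires p at some successor in {s0, s1, s3, s7, s8}.
      p holds at s0, so Dia p is true at s2.
Satisfying worlds: {s0, s1, s2, s3, s4, s5, s6, s7, s8, s9}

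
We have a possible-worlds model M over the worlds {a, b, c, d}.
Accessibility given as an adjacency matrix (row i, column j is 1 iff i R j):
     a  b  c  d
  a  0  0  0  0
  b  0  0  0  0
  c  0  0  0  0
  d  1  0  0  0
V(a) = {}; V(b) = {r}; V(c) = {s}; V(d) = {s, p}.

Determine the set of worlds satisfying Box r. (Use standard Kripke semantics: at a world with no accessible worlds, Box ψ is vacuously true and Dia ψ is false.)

a, b, c

Let φ = Box r. Evaluate φ at each world:
  a (successors ∅): φ is true.
  b (successors ∅): φ is true.
  c (successors ∅): φ is true.
  d (successors {a}): φ is false.
For instance, at d:
  At d: Box r requires r at every successor {a}.
    r fails at a, so Box r is false at d.
Satisfying worlds: {a, b, c}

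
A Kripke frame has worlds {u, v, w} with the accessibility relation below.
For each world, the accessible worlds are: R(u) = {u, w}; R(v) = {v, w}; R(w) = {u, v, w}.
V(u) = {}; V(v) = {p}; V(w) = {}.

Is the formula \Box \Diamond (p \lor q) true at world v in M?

Yes

At v: \Box \Diamond (p \lor q) requires \Diamond (p \lor q) at every successor {v, w}.
    At v: \Diamond (p \lor q) requires p \lor q at some successor in {v, w}.
      p \lor q holds at v, so \Diamond (p \lor q) is true at v.
    At w: \Diamond (p \lor q) requires p \lor q at some successor in {u, v, w}.
      p \lor q holds at v, so \Diamond (p \lor q) is true at w.
So \Box \Diamond (p \lor q) is true at v.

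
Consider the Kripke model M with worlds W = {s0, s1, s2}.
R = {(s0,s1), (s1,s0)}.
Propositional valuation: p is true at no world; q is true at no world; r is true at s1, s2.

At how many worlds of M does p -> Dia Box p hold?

Let φ = p -> Dia Box p. Evaluate φ at each world:
  s0 (successors {s1}): φ is true.
  s1 (successors {s0}): φ is true.
  s2 (successors ∅): φ is true.
For instance, at s1:
  At s1: p is false, Dia Box p is false, so p -> Dia Box p is true.
    At s1: Dia Box p requires Box p at some successor in {s0}.
      At s0: Box p is false.
    So Dia Box p is false at s1.
Satisfying worlds: {s0, s1, s2}

3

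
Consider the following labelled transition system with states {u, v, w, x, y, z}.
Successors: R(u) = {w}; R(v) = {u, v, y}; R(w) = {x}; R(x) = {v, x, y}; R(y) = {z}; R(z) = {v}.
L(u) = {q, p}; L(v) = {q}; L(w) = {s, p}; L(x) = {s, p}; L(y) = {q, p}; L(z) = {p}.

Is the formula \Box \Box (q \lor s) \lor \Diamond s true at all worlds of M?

No

Recall that \Box ψ holds at a world iff ψ holds at every accessible world, and \Diamond ψ holds iff ψ holds at some accessible world.
Let φ = \Box \Box (q \lor s) \lor \Diamond s. Evaluate φ at each world:
  u (successors {w}): φ is true.
  v (successors {u, v, y}): φ is false.
  w (successors {x}): φ is true.
  x (successors {v, x, y}): φ is true.
  y (successors {z}): φ is true.
  z (successors {v}): φ is true.
Detail at v (counterexample):
  At v: \Box \Box (q \lor s) is false, \Diamond s is false, so \Box \Box (q \lor s) \lor \Diamond s is false.
    At v: \Box \Box (q \lor s) requires \Box (q \lor s) at every successor {u, v, y}.
      \Box (q \lor s) fails at y, so \Box \Box (q \lor s) is false at v.
    At v: \Diamond s requires s at some successor in {u, v, y}.
      At u: s is false.
      At v: s is false.
      At y: s is false.
    So \Diamond s is false at v.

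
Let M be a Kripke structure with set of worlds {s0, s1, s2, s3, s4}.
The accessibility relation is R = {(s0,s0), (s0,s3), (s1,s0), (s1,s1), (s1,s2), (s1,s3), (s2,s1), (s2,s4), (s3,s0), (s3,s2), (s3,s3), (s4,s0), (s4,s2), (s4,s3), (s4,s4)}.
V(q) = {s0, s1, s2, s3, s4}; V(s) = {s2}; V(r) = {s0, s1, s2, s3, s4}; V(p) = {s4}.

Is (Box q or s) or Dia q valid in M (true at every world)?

Yes

Let φ = (Box q or s) or Dia q. Evaluate φ at each world:
  s0 (successors {s0, s3}): φ is true.
  s1 (successors {s0, s1, s2, s3}): φ is true.
  s2 (successors {s1, s4}): φ is true.
  s3 (successors {s0, s2, s3}): φ is true.
  s4 (successors {s0, s2, s3, s4}): φ is true.
For instance, at s4:
  At s4: Box q or s is true, Dia q is true, so (Box q or s) or Dia q is true.
    At s4: Box q is true, s is false, so Box q or s is true.
      At s4: Box q requires q at every successor {s0, s2, s3, s4}.
        At s0: q is true.
        At s2: q is true.
        At s3: q is true.
        At s4: q is true.
      So Box q is true at s4.
    At s4: Dia q requires q at some successor in {s0, s2, s3, s4}.
      q holds at s0, so Dia q is true at s4.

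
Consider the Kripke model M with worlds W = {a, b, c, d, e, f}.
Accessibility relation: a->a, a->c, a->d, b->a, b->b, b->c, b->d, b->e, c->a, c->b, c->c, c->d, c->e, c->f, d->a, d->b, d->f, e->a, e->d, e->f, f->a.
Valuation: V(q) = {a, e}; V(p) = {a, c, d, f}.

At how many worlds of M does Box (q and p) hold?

1

Let φ = Box (q and p). Evaluate φ at each world:
  a (successors {a, c, d}): φ is false.
  b (successors {a, b, c, d, e}): φ is false.
  c (successors {a, b, c, d, e, f}): φ is false.
  d (successors {a, b, f}): φ is false.
  e (successors {a, d, f}): φ is false.
  f (successors {a}): φ is true.
For instance, at d:
  At d: Box (q and p) requires q and p at every successor {a, b, f}.
    q and p fails at b, so Box (q and p) is false at d.
Satisfying worlds: {f}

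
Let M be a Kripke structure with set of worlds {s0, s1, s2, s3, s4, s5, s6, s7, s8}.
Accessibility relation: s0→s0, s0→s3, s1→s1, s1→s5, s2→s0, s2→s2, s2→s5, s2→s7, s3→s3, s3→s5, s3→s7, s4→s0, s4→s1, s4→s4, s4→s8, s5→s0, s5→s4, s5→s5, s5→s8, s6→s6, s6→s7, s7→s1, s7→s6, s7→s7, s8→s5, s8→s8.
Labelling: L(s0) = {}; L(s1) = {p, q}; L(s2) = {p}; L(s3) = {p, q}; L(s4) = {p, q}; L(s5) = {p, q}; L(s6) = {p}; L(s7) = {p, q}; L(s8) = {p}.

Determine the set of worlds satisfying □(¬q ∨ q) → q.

s1, s3, s4, s5, s7

Let φ = □(¬q ∨ q) → q. Evaluate φ at each world:
  s0 (successors {s0, s3}): φ is false.
  s1 (successors {s1, s5}): φ is true.
  s2 (successors {s0, s2, s5, s7}): φ is false.
  s3 (successors {s3, s5, s7}): φ is true.
  s4 (successors {s0, s1, s4, s8}): φ is true.
  s5 (successors {s0, s4, s5, s8}): φ is true.
  s6 (successors {s6, s7}): φ is false.
  s7 (successors {s1, s6, s7}): φ is true.
  s8 (successors {s5, s8}): φ is false.
For instance, at s8:
  At s8: □(¬q ∨ q) is true, q is false, so □(¬q ∨ q) → q is false.
    At s8: □(¬q ∨ q) requires ¬q ∨ q at every successor {s5, s8}.
      At s5: ¬q ∨ q is true.
      At s8: ¬q ∨ q is true.
    So □(¬q ∨ q) is true at s8.
Satisfying worlds: {s1, s3, s4, s5, s7}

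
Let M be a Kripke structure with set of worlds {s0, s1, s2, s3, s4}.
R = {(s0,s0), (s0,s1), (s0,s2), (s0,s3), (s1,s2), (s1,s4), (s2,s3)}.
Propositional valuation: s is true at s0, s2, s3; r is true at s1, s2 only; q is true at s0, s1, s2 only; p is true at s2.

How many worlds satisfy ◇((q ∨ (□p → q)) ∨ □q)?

3

Recall that □ψ holds at a world iff ψ holds at every accessible world, and ◇ψ holds iff ψ holds at some accessible world.
Let φ = ◇((q ∨ (□p → q)) ∨ □q). Evaluate φ at each world:
  s0 (successors {s0, s1, s2, s3}): φ is true.
  s1 (successors {s2, s4}): φ is true.
  s2 (successors {s3}): φ is true.
  s3 (successors ∅): φ is false.
  s4 (successors ∅): φ is false.
For instance, at s1:
  At s1: ◇((q ∨ (□p → q)) ∨ □q) requires (q ∨ (□p → q)) ∨ □q at some successor in {s2, s4}.
    (q ∨ (□p → q)) ∨ □q holds at s2, so ◇((q ∨ (□p → q)) ∨ □q) is true at s1.
      At s2: q ∨ (□p → q) is true, □q is false, so (q ∨ (□p → q)) ∨ □q is true.
Satisfying worlds: {s0, s1, s2}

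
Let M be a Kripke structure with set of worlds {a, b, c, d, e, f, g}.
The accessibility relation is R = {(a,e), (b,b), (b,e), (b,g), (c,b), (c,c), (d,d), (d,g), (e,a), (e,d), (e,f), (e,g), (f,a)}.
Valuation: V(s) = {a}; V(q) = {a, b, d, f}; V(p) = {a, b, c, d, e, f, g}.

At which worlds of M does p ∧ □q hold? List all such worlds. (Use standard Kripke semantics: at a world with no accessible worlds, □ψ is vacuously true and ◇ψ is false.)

Recall that □ψ holds at a world iff ψ holds at every accessible world, and ◇ψ holds iff ψ holds at some accessible world.
Let φ = p ∧ □q. Evaluate φ at each world:
  a (successors {e}): φ is false.
  b (successors {b, e, g}): φ is false.
  c (successors {b, c}): φ is false.
  d (successors {d, g}): φ is false.
  e (successors {a, d, f, g}): φ is false.
  f (successors {a}): φ is true.
  g (successors ∅): φ is true.
For instance, at f:
  At f: p is true, □q is true, so p ∧ □q is true.
    At f: □q requires q at every successor {a}.
      At a: q is true.
    So □q is true at f.
Satisfying worlds: {f, g}

f, g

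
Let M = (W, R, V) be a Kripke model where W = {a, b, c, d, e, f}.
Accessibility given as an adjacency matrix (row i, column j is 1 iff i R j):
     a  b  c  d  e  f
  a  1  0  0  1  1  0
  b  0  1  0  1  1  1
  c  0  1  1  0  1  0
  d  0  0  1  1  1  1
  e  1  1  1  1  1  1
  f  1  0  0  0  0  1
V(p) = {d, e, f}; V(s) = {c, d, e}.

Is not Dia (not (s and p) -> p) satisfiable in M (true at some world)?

No

Let φ = not Dia (not (s and p) -> p). Evaluate φ at each world:
  a (successors {a, d, e}): φ is false.
  b (successors {b, d, e, f}): φ is false.
  c (successors {b, c, e}): φ is false.
  d (successors {c, d, e, f}): φ is false.
  e (successors {a, b, c, d, e, f}): φ is false.
  f (successors {a, f}): φ is false.
For instance, at d:
  At d: Dia (not (s and p) -> p) is true, so not Dia (not (s and p) -> p) is false.
    At d: Dia (not (s and p) -> p) requires not (s and p) -> p at some successor in {c, d, e, f}.
      not (s and p) -> p holds at d, so Dia (not (s and p) -> p) is true at d.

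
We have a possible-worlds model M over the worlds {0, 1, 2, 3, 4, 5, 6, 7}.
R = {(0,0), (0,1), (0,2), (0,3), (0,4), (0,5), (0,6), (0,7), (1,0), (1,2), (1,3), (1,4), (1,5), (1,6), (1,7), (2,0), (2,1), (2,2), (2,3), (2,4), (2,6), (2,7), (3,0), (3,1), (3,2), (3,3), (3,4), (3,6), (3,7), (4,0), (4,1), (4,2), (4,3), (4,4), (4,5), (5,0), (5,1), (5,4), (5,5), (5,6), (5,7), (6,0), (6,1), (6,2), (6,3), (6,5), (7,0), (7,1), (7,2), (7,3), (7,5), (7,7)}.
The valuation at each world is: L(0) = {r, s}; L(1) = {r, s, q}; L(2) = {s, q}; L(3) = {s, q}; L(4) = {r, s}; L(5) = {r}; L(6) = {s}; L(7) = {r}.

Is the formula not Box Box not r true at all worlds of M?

Let φ = not Box Box not r. Evaluate φ at each world:
  0 (successors {0, 1, 2, 3, 4, 5, 6, 7}): φ is true.
  1 (successors {0, 2, 3, 4, 5, 6, 7}): φ is true.
  2 (successors {0, 1, 2, 3, 4, 6, 7}): φ is true.
  3 (successors {0, 1, 2, 3, 4, 6, 7}): φ is true.
  4 (successors {0, 1, 2, 3, 4, 5}): φ is true.
  5 (successors {0, 1, 4, 5, 6, 7}): φ is true.
  6 (successors {0, 1, 2, 3, 5}): φ is true.
  7 (successors {0, 1, 2, 3, 5, 7}): φ is true.
For instance, at 4:
  At 4: Box Box not r is false, so not Box Box not r is true.
    At 4: Box Box not r requires Box not r at every successor {0, 1, 2, 3, 4, 5}.
      Box not r fails at 0, so Box Box not r is false at 4.

Yes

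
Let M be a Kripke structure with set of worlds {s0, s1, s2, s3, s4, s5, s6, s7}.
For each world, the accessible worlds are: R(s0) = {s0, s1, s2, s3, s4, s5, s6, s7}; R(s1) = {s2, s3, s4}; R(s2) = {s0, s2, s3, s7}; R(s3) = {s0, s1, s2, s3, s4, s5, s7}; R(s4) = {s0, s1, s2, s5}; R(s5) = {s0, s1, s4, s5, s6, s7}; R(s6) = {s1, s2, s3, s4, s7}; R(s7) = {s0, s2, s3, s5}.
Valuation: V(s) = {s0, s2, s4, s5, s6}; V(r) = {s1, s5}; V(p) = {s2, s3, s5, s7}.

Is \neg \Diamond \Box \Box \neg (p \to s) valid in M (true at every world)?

Yes

Let φ = \neg \Diamond \Box \Box \neg (p \to s). Evaluate φ at each world:
  s0 (successors {s0, s1, s2, s3, s4, s5, s6, s7}): φ is true.
  s1 (successors {s2, s3, s4}): φ is true.
  s2 (successors {s0, s2, s3, s7}): φ is true.
  s3 (successors {s0, s1, s2, s3, s4, s5, s7}): φ is true.
  s4 (successors {s0, s1, s2, s5}): φ is true.
  s5 (successors {s0, s1, s4, s5, s6, s7}): φ is true.
  s6 (successors {s1, s2, s3, s4, s7}): φ is true.
  s7 (successors {s0, s2, s3, s5}): φ is true.
For instance, at s2:
  At s2: \Diamond \Box \Box \neg (p \to s) is false, so \neg \Diamond \Box \Box \neg (p \to s) is true.
    At s2: \Diamond \Box \Box \neg (p \to s) requires \Box \Box \neg (p \to s) at some successor in {s0, s2, s3, s7}.
      At s0: \Box \Box \neg (p \to s) is false.
      At s2: \Box \Box \neg (p \to s) is false.
      At s3: \Box \Box \neg (p \to s) is false.
      At s7: \Box \Box \neg (p \to s) is false.
    So \Diamond \Box \Box \neg (p \to s) is false at s2.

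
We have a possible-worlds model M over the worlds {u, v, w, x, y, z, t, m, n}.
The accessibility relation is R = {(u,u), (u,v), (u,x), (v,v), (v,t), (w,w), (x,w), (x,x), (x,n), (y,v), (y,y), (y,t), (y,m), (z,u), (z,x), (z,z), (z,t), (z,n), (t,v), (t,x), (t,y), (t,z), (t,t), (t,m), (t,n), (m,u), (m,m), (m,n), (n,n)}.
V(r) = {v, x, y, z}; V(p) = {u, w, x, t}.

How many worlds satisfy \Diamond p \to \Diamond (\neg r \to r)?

7

Let φ = \Diamond p \to \Diamond (\neg r \to r). Evaluate φ at each world:
  u (successors {u, v, x}): φ is true.
  v (successors {v, t}): φ is true.
  w (successors {w}): φ is false.
  x (successors {w, x, n}): φ is true.
  y (successors {v, y, t, m}): φ is true.
  z (successors {u, x, z, t, n}): φ is true.
  t (successors {v, x, y, z, t, m, n}): φ is true.
  m (successors {u, m, n}): φ is false.
  n (successors {n}): φ is true.
For instance, at w:
  At w: \Diamond p is true, \Diamond (\neg r \to r) is false, so \Diamond p \to \Diamond (\neg r \to r) is false.
    At w: \Diamond p requires p at some successor in {w}.
      p holds at w, so \Diamond p is true at w.
    At w: \Diamond (\neg r \to r) requires \neg r \to r at some successor in {w}.
      At w: \neg r \to r is false.
    So \Diamond (\neg r \to r) is false at w.
Satisfying worlds: {u, v, x, y, z, t, n}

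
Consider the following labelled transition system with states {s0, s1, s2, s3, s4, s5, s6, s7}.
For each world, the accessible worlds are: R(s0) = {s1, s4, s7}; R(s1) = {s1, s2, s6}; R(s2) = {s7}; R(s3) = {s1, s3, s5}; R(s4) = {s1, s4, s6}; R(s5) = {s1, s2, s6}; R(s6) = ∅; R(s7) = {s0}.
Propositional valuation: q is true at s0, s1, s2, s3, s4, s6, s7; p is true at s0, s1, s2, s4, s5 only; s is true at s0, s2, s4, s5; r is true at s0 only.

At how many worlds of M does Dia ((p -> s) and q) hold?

7

Let φ = Dia ((p -> s) and q). Evaluate φ at each world:
  s0 (successors {s1, s4, s7}): φ is true.
  s1 (successors {s1, s2, s6}): φ is true.
  s2 (successors {s7}): φ is true.
  s3 (successors {s1, s3, s5}): φ is true.
  s4 (successors {s1, s4, s6}): φ is true.
  s5 (successors {s1, s2, s6}): φ is true.
  s6 (successors ∅): φ is false.
  s7 (successors {s0}): φ is true.
For instance, at s4:
  At s4: Dia ((p -> s) and q) requires (p -> s) and q at some successor in {s1, s4, s6}.
    (p -> s) and q holds at s4, so Dia ((p -> s) and q) is true at s4.
Satisfying worlds: {s0, s1, s2, s3, s4, s5, s7}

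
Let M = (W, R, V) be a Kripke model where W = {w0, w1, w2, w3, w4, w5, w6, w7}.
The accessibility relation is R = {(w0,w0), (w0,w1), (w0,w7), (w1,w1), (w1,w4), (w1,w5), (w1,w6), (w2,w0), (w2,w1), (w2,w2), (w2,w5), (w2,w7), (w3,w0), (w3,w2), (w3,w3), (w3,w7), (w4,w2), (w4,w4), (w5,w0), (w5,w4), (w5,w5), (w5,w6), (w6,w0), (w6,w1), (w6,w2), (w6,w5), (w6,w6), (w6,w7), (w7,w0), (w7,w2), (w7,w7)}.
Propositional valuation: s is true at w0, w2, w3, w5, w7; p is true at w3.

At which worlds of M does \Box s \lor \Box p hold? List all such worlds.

Let φ = \Box s \lor \Box p. Evaluate φ at each world:
  w0 (successors {w0, w1, w7}): φ is false.
  w1 (successors {w1, w4, w5, w6}): φ is false.
  w2 (successors {w0, w1, w2, w5, w7}): φ is false.
  w3 (successors {w0, w2, w3, w7}): φ is true.
  w4 (successors {w2, w4}): φ is false.
  w5 (successors {w0, w4, w5, w6}): φ is false.
  w6 (successors {w0, w1, w2, w5, w6, w7}): φ is false.
  w7 (successors {w0, w2, w7}): φ is true.
For instance, at w3:
  At w3: \Box s is true, \Box p is false, so \Box s \lor \Box p is true.
    At w3: \Box s requires s at every successor {w0, w2, w3, w7}.
      At w0: s is true.
      At w2: s is true.
      At w3: s is true.
      At w7: s is true.
    So \Box s is true at w3.
    At w3: \Box p requires p at every successor {w0, w2, w3, w7}.
      p fails at w0, so \Box p is false at w3.
Satisfying worlds: {w3, w7}

w3, w7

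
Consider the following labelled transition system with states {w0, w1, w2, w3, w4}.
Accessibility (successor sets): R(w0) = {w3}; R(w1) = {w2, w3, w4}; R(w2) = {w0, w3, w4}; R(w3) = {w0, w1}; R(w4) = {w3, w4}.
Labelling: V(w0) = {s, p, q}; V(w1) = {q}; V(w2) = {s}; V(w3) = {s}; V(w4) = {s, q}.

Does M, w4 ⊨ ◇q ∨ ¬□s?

At w4: ◇q is true, ¬□s is false, so ◇q ∨ ¬□s is true.
  At w4: ◇q requires q at some successor in {w3, w4}.
    q holds at w4, so ◇q is true at w4.
  At w4: □s is true, so ¬□s is false.
    At w4: □s requires s at every successor {w3, w4}.
      At w3: s is true.
      At w4: s is true.
    So □s is true at w4.

Yes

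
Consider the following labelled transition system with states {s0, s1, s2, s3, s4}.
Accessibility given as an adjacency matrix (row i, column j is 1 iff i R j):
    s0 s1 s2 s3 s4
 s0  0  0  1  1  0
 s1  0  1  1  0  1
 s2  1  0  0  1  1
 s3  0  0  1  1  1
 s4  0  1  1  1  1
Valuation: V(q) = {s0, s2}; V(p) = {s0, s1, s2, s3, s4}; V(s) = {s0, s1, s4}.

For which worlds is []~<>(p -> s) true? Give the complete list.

Let φ = []~<>(p -> s). Evaluate φ at each world:
  s0 (successors {s2, s3}): φ is false.
  s1 (successors {s1, s2, s4}): φ is false.
  s2 (successors {s0, s3, s4}): φ is false.
  s3 (successors {s2, s3, s4}): φ is false.
  s4 (successors {s1, s2, s3, s4}): φ is false.
For instance, at s0:
  At s0: []~<>(p -> s) requires ~<>(p -> s) at every successor {s2, s3}.
    ~<>(p -> s) fails at s2, so []~<>(p -> s) is false at s0.
      At s2: <>(p -> s) is true, so ~<>(p -> s) is false.
Satisfying worlds: none.

none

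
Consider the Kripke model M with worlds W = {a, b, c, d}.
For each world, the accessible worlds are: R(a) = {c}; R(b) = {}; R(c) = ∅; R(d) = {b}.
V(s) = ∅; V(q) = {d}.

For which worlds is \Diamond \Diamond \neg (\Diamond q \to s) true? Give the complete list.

none

Let φ = \Diamond \Diamond \neg (\Diamond q \to s). Evaluate φ at each world:
  a (successors {c}): φ is false.
  b (successors ∅): φ is false.
  c (successors ∅): φ is false.
  d (successors {b}): φ is false.
For instance, at d:
  At d: \Diamond \Diamond \neg (\Diamond q \to s) requires \Diamond \neg (\Diamond q \to s) at some successor in {b}.
    At b: \Diamond \neg (\Diamond q \to s) is false.
  So \Diamond \Diamond \neg (\Diamond q \to s) is false at d.
Satisfying worlds: none.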